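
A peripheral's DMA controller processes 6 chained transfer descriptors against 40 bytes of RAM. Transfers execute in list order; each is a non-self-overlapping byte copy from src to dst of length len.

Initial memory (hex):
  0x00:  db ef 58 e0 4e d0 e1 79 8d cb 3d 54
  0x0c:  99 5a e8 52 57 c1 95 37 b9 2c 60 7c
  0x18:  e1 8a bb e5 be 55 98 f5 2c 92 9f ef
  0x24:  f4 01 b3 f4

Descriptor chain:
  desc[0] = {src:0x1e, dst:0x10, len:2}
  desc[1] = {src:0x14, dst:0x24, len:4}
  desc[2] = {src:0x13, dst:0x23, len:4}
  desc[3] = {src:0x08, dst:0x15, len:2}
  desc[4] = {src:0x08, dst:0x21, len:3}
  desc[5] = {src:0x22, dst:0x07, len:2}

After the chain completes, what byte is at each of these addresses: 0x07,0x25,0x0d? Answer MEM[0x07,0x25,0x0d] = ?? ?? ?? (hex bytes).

MEM[0x07,0x25,0x0d] = cb 2c 5a

#0 dst[0x10+2] := {0x98,0xf5}
#1 dst[0x24+4] := {0xb9,0x2c,0x60,0x7c}
#2 dst[0x23+4] := {0x37,0xb9,0x2c,0x60}
#3 dst[0x15+2] := {0x8d,0xcb}
#4 dst[0x21+3] := {0x8d,0xcb,0x3d}
#5 dst[0x07+2] := {0xcb,0x3d}
query mem[0x07]=0xcb, mem[0x25]=0x2c, mem[0x0d]=0x5a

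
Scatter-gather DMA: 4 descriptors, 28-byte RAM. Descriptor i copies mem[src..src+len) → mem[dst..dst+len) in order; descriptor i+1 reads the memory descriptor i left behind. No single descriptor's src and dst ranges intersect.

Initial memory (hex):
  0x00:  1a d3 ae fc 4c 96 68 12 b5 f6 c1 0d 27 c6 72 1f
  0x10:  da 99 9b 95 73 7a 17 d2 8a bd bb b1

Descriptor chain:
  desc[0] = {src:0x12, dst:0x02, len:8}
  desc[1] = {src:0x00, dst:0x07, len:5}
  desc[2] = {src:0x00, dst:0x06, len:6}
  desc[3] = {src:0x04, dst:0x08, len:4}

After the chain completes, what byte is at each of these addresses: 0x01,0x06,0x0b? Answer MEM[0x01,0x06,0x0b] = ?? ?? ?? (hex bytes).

[0] 0x12->0x02 len=8 : 9b 95 73 7a 17 d2 8a bd
[1] 0x00->0x07 len=5 : 1a d3 9b 95 73
[2] 0x00->0x06 len=6 : 1a d3 9b 95 73 7a
[3] 0x04->0x08 len=4 : 73 7a 1a d3
query mem[0x01]=0xd3, mem[0x06]=0x1a, mem[0x0b]=0xd3

MEM[0x01,0x06,0x0b] = d3 1a d3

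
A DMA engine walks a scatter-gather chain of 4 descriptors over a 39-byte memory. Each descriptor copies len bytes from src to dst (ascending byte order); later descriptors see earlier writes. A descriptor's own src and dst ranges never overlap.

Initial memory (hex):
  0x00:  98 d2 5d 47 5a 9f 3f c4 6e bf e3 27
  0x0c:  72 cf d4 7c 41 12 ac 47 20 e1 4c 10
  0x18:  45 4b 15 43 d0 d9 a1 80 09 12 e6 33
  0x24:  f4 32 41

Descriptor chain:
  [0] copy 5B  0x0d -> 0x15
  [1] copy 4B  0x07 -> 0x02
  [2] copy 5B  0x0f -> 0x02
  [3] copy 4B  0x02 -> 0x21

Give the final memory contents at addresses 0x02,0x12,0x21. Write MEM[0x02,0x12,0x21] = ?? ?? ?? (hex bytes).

MEM[0x02,0x12,0x21] = 7c ac 7c

D0: mem[0x15..0x19] <- [cf d4 7c 41 12]
D1: mem[0x02..0x05] <- [c4 6e bf e3]
D2: mem[0x02..0x06] <- [7c 41 12 ac 47]
D3: mem[0x21..0x24] <- [7c 41 12 ac]
query mem[0x02]=0x7c, mem[0x12]=0xac, mem[0x21]=0x7c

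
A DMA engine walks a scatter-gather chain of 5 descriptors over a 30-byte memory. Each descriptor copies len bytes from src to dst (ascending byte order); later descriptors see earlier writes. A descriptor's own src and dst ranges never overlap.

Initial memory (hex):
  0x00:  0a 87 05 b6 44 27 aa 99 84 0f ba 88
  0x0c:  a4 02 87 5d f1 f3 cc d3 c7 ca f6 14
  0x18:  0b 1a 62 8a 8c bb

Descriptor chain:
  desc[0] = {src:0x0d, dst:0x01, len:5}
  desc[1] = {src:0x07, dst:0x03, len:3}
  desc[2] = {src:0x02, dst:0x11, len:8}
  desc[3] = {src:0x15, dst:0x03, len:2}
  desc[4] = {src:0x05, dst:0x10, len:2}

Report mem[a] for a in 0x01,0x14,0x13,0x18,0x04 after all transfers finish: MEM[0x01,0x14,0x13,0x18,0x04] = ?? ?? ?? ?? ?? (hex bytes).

#0 dst[0x01+5] := {0x02,0x87,0x5d,0xf1,0xf3}
#1 dst[0x03+3] := {0x99,0x84,0x0f}
#2 dst[0x11+8] := {0x87,0x99,0x84,0x0f,0xaa,0x99,0x84,0x0f}
#3 dst[0x03+2] := {0xaa,0x99}
#4 dst[0x10+2] := {0x0f,0xaa}
query mem[0x01]=0x02, mem[0x14]=0x0f, mem[0x13]=0x84, mem[0x18]=0x0f, mem[0x04]=0x99

MEM[0x01,0x14,0x13,0x18,0x04] = 02 0f 84 0f 99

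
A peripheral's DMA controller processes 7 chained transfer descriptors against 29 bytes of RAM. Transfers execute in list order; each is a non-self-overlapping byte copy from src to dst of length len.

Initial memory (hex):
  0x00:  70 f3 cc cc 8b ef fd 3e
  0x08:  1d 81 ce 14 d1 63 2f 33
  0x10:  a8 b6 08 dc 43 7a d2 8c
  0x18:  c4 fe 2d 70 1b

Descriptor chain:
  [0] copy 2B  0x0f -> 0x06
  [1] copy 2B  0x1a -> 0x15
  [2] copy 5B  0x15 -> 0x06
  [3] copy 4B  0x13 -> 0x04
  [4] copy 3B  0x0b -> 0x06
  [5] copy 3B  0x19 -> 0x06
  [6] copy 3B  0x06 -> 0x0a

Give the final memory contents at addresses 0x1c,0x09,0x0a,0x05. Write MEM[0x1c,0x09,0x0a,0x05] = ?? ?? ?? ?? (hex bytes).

D0: mem[0x06..0x07] <- [33 a8]
D1: mem[0x15..0x16] <- [2d 70]
D2: mem[0x06..0x0a] <- [2d 70 8c c4 fe]
D3: mem[0x04..0x07] <- [dc 43 2d 70]
D4: mem[0x06..0x08] <- [14 d1 63]
D5: mem[0x06..0x08] <- [fe 2d 70]
D6: mem[0x0a..0x0c] <- [fe 2d 70]
query mem[0x1c]=0x1b, mem[0x09]=0xc4, mem[0x0a]=0xfe, mem[0x05]=0x43

MEM[0x1c,0x09,0x0a,0x05] = 1b c4 fe 43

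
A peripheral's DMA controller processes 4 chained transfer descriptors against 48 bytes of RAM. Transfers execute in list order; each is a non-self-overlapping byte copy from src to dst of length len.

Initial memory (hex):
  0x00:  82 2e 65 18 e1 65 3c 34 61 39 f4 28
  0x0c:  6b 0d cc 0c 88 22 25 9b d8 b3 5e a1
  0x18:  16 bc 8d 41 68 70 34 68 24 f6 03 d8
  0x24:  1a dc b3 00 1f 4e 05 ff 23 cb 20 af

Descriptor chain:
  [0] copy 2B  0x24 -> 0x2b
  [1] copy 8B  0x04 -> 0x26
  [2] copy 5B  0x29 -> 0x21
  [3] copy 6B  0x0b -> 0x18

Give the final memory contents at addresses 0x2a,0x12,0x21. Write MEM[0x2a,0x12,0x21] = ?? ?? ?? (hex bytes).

MEM[0x2a,0x12,0x21] = 61 25 34

#0 dst[0x2b+2] := {0x1a,0xdc}
#1 dst[0x26+8] := {0xe1,0x65,0x3c,0x34,0x61,0x39,0xf4,0x28}
#2 dst[0x21+5] := {0x34,0x61,0x39,0xf4,0x28}
#3 dst[0x18+6] := {0x28,0x6b,0x0d,0xcc,0x0c,0x88}
query mem[0x2a]=0x61, mem[0x12]=0x25, mem[0x21]=0x34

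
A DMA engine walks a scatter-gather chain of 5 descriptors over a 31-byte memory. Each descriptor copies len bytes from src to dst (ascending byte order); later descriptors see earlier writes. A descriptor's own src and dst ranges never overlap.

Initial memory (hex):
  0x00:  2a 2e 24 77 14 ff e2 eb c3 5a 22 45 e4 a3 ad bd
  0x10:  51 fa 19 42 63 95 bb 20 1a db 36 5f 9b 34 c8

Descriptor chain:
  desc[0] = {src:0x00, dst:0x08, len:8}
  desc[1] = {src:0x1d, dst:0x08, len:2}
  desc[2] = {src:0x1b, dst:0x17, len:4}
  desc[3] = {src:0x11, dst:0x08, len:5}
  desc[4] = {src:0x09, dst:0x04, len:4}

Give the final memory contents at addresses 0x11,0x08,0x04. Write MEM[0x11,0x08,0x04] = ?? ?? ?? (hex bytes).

#0 dst[0x08+8] := {0x2a,0x2e,0x24,0x77,0x14,0xff,0xe2,0xeb}
#1 dst[0x08+2] := {0x34,0xc8}
#2 dst[0x17+4] := {0x5f,0x9b,0x34,0xc8}
#3 dst[0x08+5] := {0xfa,0x19,0x42,0x63,0x95}
#4 dst[0x04+4] := {0x19,0x42,0x63,0x95}
query mem[0x11]=0xfa, mem[0x08]=0xfa, mem[0x04]=0x19

MEM[0x11,0x08,0x04] = fa fa 19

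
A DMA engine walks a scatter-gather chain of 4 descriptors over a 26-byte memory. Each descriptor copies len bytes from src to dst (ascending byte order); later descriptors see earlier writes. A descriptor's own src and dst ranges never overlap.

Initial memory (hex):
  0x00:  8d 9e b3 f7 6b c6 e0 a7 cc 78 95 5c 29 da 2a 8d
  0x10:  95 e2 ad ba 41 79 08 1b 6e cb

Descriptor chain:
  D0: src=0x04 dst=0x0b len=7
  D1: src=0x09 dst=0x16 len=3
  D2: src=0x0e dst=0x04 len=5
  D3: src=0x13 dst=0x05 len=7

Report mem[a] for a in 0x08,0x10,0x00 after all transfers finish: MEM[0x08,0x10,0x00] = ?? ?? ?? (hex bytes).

MEM[0x08,0x10,0x00] = 78 78 8d

  after D0: wrote 7B at 0x0b = 6bc6e0a7cc7895
  after D1: wrote 3B at 0x16 = 78956b
  after D2: wrote 5B at 0x04 = a7cc7895ad
  after D3: wrote 7B at 0x05 = ba417978956bcb
query mem[0x08]=0x78, mem[0x10]=0x78, mem[0x00]=0x8d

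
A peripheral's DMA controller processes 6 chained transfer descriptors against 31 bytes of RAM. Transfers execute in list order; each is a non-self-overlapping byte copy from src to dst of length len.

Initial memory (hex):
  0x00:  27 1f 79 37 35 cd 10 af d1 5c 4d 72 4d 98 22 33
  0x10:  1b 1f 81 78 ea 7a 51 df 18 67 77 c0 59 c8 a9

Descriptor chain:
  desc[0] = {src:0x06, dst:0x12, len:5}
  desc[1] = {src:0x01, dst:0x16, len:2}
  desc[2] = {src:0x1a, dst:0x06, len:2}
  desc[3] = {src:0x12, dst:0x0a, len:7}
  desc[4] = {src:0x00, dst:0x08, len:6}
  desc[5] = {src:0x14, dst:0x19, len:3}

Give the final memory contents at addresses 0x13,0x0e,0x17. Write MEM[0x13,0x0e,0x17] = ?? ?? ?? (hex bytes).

MEM[0x13,0x0e,0x17] = af 1f 79

[0] 0x06->0x12 len=5 : 10 af d1 5c 4d
[1] 0x01->0x16 len=2 : 1f 79
[2] 0x1a->0x06 len=2 : 77 c0
[3] 0x12->0x0a len=7 : 10 af d1 5c 1f 79 18
[4] 0x00->0x08 len=6 : 27 1f 79 37 35 cd
[5] 0x14->0x19 len=3 : d1 5c 1f
query mem[0x13]=0xaf, mem[0x0e]=0x1f, mem[0x17]=0x79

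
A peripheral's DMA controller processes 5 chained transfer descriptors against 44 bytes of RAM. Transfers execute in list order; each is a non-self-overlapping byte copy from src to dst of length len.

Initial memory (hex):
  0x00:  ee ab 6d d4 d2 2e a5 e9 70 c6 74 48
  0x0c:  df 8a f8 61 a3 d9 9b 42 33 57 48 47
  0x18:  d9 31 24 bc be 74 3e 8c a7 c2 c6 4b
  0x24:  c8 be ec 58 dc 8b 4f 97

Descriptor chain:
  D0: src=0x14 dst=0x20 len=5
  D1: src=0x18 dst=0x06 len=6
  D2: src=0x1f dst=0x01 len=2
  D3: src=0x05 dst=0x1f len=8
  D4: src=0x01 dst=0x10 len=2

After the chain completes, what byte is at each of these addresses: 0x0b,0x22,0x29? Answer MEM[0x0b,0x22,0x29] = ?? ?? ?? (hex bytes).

  after D0: wrote 5B at 0x20 = 33574847d9
  after D1: wrote 6B at 0x06 = d93124bcbe74
  after D2: wrote 2B at 0x01 = 8c33
  after D3: wrote 8B at 0x1f = 2ed93124bcbe74df
  after D4: wrote 2B at 0x10 = 8c33
query mem[0x0b]=0x74, mem[0x22]=0x24, mem[0x29]=0x8b

MEM[0x0b,0x22,0x29] = 74 24 8b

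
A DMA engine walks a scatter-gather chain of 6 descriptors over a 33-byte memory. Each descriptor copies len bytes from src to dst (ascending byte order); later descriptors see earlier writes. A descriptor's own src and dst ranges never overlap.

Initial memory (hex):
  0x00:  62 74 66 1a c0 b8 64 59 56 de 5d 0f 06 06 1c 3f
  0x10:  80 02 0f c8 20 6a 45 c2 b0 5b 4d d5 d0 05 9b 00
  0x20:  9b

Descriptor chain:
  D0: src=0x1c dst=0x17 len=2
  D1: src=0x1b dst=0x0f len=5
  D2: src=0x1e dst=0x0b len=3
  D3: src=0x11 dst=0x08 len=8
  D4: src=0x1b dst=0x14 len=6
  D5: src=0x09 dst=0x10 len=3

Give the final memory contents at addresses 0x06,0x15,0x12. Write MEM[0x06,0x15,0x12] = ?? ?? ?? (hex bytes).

MEM[0x06,0x15,0x12] = 64 d0 20

D0: mem[0x17..0x18] <- [d0 05]
D1: mem[0x0f..0x13] <- [d5 d0 05 9b 00]
D2: mem[0x0b..0x0d] <- [9b 00 9b]
D3: mem[0x08..0x0f] <- [05 9b 00 20 6a 45 d0 05]
D4: mem[0x14..0x19] <- [d5 d0 05 9b 00 9b]
D5: mem[0x10..0x12] <- [9b 00 20]
query mem[0x06]=0x64, mem[0x15]=0xd0, mem[0x12]=0x20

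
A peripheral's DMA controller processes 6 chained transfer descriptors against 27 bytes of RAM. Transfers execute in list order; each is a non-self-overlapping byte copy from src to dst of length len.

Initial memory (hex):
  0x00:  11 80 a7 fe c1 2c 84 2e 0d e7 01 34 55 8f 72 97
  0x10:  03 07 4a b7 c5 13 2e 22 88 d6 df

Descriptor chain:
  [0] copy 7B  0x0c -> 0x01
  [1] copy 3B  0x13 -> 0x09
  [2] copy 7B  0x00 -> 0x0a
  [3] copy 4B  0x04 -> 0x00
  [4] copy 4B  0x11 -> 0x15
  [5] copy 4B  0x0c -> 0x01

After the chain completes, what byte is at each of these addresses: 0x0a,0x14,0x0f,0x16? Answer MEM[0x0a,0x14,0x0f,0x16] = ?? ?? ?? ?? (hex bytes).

  after D0: wrote 7B at 0x01 = 558f729703074a
  after D1: wrote 3B at 0x09 = b7c513
  after D2: wrote 7B at 0x0a = 11558f72970307
  after D3: wrote 4B at 0x00 = 9703074a
  after D4: wrote 4B at 0x15 = 074ab7c5
  after D5: wrote 4B at 0x01 = 8f729703
query mem[0x0a]=0x11, mem[0x14]=0xc5, mem[0x0f]=0x03, mem[0x16]=0x4a

MEM[0x0a,0x14,0x0f,0x16] = 11 c5 03 4a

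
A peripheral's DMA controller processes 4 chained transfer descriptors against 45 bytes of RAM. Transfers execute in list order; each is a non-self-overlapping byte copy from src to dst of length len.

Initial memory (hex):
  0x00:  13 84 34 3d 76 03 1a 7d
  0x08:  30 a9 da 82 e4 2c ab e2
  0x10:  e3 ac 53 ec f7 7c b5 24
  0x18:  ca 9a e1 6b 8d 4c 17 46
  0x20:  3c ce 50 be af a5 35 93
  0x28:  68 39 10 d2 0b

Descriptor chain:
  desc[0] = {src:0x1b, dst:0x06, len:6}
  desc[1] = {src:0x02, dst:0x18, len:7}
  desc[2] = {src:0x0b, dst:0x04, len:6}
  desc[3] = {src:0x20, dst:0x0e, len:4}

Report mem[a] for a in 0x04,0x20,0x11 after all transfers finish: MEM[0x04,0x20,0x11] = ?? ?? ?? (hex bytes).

MEM[0x04,0x20,0x11] = 3c 3c be

  after D0: wrote 6B at 0x06 = 6b8d4c17463c
  after D1: wrote 7B at 0x18 = 343d76036b8d4c
  after D2: wrote 6B at 0x04 = 3ce42cabe2e3
  after D3: wrote 4B at 0x0e = 3cce50be
query mem[0x04]=0x3c, mem[0x20]=0x3c, mem[0x11]=0xbe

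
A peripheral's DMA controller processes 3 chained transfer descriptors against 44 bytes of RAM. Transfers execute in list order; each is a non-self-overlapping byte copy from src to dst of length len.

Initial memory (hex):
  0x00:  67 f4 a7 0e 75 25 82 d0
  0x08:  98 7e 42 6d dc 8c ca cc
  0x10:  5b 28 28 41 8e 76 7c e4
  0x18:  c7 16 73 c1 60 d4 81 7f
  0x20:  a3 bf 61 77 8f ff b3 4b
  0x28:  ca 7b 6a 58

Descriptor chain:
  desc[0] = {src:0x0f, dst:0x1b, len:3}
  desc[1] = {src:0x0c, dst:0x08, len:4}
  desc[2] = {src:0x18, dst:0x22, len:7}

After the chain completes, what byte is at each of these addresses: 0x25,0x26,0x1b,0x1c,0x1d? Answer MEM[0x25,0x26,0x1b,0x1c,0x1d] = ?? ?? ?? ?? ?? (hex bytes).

#0 dst[0x1b+3] := {0xcc,0x5b,0x28}
#1 dst[0x08+4] := {0xdc,0x8c,0xca,0xcc}
#2 dst[0x22+7] := {0xc7,0x16,0x73,0xcc,0x5b,0x28,0x81}
query mem[0x25]=0xcc, mem[0x26]=0x5b, mem[0x1b]=0xcc, mem[0x1c]=0x5b, mem[0x1d]=0x28

MEM[0x25,0x26,0x1b,0x1c,0x1d] = cc 5b cc 5b 28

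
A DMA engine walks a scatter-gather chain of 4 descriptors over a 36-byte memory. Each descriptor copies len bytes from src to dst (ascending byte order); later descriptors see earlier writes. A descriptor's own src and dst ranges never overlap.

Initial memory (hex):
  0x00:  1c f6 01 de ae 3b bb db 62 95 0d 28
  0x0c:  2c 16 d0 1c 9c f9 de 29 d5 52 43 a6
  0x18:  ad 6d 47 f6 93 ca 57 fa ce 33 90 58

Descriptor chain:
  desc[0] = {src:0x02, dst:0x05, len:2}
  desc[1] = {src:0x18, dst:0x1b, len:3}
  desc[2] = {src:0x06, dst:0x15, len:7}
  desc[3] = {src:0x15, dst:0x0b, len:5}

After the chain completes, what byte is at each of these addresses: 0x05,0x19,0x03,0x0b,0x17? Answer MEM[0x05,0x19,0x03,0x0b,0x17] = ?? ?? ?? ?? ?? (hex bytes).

[0] 0x02->0x05 len=2 : 01 de
[1] 0x18->0x1b len=3 : ad 6d 47
[2] 0x06->0x15 len=7 : de db 62 95 0d 28 2c
[3] 0x15->0x0b len=5 : de db 62 95 0d
query mem[0x05]=0x01, mem[0x19]=0x0d, mem[0x03]=0xde, mem[0x0b]=0xde, mem[0x17]=0x62

MEM[0x05,0x19,0x03,0x0b,0x17] = 01 0d de de 62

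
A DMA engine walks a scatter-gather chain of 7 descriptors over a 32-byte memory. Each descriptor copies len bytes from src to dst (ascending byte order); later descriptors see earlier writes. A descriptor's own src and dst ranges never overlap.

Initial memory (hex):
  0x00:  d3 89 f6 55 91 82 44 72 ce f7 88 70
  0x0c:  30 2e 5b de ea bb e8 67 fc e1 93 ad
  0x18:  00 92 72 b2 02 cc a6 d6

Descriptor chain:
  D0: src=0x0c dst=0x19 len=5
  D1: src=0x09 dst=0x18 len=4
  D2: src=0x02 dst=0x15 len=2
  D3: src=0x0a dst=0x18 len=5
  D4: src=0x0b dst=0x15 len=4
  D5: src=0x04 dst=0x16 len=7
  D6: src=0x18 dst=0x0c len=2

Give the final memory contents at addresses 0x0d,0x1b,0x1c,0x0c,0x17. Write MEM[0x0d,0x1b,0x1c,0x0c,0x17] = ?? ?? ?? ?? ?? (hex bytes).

MEM[0x0d,0x1b,0x1c,0x0c,0x17] = 72 f7 88 44 82

#0 dst[0x19+5] := {0x30,0x2e,0x5b,0xde,0xea}
#1 dst[0x18+4] := {0xf7,0x88,0x70,0x30}
#2 dst[0x15+2] := {0xf6,0x55}
#3 dst[0x18+5] := {0x88,0x70,0x30,0x2e,0x5b}
#4 dst[0x15+4] := {0x70,0x30,0x2e,0x5b}
#5 dst[0x16+7] := {0x91,0x82,0x44,0x72,0xce,0xf7,0x88}
#6 dst[0x0c+2] := {0x44,0x72}
query mem[0x0d]=0x72, mem[0x1b]=0xf7, mem[0x1c]=0x88, mem[0x0c]=0x44, mem[0x17]=0x82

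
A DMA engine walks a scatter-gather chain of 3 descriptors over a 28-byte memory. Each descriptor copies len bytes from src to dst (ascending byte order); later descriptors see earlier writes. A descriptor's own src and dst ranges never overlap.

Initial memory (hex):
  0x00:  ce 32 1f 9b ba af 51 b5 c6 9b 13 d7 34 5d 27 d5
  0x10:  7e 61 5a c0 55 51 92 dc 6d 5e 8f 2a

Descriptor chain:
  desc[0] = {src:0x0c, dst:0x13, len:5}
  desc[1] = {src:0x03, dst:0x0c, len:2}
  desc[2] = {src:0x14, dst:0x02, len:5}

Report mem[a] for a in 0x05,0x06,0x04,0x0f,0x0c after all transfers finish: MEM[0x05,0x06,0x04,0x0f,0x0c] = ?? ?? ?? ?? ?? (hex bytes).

MEM[0x05,0x06,0x04,0x0f,0x0c] = 7e 6d d5 d5 9b

D0: mem[0x13..0x17] <- [34 5d 27 d5 7e]
D1: mem[0x0c..0x0d] <- [9b ba]
D2: mem[0x02..0x06] <- [5d 27 d5 7e 6d]
query mem[0x05]=0x7e, mem[0x06]=0x6d, mem[0x04]=0xd5, mem[0x0f]=0xd5, mem[0x0c]=0x9b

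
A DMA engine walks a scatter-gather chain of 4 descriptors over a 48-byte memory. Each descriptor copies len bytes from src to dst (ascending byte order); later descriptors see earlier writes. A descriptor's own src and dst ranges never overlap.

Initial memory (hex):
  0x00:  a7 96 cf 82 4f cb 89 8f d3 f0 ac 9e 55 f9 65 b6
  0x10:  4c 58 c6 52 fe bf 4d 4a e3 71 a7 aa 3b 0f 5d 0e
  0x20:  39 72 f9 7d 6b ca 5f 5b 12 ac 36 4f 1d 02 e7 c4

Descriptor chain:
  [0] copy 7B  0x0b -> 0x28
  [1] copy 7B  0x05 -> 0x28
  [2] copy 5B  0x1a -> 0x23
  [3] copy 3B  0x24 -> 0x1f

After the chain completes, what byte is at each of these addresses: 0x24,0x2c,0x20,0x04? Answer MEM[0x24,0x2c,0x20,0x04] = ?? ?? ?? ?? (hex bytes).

  after D0: wrote 7B at 0x28 = 9e55f965b64c58
  after D1: wrote 7B at 0x28 = cb898fd3f0ac9e
  after D2: wrote 5B at 0x23 = a7aa3b0f5d
  after D3: wrote 3B at 0x1f = aa3b0f
query mem[0x24]=0xaa, mem[0x2c]=0xf0, mem[0x20]=0x3b, mem[0x04]=0x4f

MEM[0x24,0x2c,0x20,0x04] = aa f0 3b 4f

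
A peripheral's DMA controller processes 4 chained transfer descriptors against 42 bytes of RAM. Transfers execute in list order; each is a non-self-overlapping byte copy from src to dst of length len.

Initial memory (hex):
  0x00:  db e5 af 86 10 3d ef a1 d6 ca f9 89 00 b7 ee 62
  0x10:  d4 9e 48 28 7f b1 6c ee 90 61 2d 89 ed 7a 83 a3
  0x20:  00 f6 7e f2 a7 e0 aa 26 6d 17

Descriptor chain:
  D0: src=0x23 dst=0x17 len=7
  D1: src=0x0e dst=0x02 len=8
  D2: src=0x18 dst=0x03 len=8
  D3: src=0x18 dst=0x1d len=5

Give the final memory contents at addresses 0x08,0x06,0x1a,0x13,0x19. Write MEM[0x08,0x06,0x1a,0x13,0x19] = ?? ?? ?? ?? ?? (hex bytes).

[0] 0x23->0x17 len=7 : f2 a7 e0 aa 26 6d 17
[1] 0x0e->0x02 len=8 : ee 62 d4 9e 48 28 7f b1
[2] 0x18->0x03 len=8 : a7 e0 aa 26 6d 17 83 a3
[3] 0x18->0x1d len=5 : a7 e0 aa 26 6d
query mem[0x08]=0x17, mem[0x06]=0x26, mem[0x1a]=0xaa, mem[0x13]=0x28, mem[0x19]=0xe0

MEM[0x08,0x06,0x1a,0x13,0x19] = 17 26 aa 28 e0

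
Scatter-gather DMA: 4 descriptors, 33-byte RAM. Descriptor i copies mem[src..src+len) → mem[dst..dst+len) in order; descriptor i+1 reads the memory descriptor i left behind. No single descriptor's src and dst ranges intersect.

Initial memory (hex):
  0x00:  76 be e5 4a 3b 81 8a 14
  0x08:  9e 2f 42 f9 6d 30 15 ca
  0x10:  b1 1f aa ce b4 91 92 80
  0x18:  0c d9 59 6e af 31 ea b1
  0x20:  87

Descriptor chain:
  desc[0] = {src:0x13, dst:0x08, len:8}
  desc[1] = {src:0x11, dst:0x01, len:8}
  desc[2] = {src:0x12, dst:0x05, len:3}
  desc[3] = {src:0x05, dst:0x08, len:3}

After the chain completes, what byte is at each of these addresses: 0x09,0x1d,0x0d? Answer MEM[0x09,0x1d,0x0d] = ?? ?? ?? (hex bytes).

MEM[0x09,0x1d,0x0d] = ce 31 0c

[0] 0x13->0x08 len=8 : ce b4 91 92 80 0c d9 59
[1] 0x11->0x01 len=8 : 1f aa ce b4 91 92 80 0c
[2] 0x12->0x05 len=3 : aa ce b4
[3] 0x05->0x08 len=3 : aa ce b4
query mem[0x09]=0xce, mem[0x1d]=0x31, mem[0x0d]=0x0c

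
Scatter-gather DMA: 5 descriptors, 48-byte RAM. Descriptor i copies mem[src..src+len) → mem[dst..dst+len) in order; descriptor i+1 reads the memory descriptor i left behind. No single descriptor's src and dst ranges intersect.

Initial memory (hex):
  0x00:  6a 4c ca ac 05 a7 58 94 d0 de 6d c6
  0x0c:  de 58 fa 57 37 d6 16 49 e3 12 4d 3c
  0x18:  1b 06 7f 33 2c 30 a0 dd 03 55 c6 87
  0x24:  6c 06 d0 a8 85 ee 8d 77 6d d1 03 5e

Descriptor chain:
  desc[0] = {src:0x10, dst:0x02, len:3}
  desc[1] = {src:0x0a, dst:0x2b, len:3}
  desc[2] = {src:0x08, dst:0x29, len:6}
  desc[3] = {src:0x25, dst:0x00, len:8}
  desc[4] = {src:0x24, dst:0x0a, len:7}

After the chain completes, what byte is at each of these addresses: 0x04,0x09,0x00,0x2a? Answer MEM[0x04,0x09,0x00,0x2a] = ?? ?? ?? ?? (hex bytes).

#0 dst[0x02+3] := {0x37,0xd6,0x16}
#1 dst[0x2b+3] := {0x6d,0xc6,0xde}
#2 dst[0x29+6] := {0xd0,0xde,0x6d,0xc6,0xde,0x58}
#3 dst[0x00+8] := {0x06,0xd0,0xa8,0x85,0xd0,0xde,0x6d,0xc6}
#4 dst[0x0a+7] := {0x6c,0x06,0xd0,0xa8,0x85,0xd0,0xde}
query mem[0x04]=0xd0, mem[0x09]=0xde, mem[0x00]=0x06, mem[0x2a]=0xde

MEM[0x04,0x09,0x00,0x2a] = d0 de 06 de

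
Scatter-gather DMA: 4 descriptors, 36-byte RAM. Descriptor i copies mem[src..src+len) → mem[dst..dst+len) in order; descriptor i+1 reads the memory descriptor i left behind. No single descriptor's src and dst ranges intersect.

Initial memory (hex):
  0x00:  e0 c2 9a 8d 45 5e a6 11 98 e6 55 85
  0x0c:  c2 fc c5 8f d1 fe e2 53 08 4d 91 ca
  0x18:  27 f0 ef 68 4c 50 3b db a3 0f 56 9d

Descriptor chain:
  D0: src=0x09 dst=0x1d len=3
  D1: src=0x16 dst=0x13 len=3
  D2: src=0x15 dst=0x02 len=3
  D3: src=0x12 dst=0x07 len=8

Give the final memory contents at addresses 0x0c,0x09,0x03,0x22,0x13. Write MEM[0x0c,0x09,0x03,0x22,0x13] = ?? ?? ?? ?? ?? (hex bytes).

  after D0: wrote 3B at 0x1d = e65585
  after D1: wrote 3B at 0x13 = 91ca27
  after D2: wrote 3B at 0x02 = 2791ca
  after D3: wrote 8B at 0x07 = e291ca2791ca27f0
query mem[0x0c]=0xca, mem[0x09]=0xca, mem[0x03]=0x91, mem[0x22]=0x56, mem[0x13]=0x91

MEM[0x0c,0x09,0x03,0x22,0x13] = ca ca 91 56 91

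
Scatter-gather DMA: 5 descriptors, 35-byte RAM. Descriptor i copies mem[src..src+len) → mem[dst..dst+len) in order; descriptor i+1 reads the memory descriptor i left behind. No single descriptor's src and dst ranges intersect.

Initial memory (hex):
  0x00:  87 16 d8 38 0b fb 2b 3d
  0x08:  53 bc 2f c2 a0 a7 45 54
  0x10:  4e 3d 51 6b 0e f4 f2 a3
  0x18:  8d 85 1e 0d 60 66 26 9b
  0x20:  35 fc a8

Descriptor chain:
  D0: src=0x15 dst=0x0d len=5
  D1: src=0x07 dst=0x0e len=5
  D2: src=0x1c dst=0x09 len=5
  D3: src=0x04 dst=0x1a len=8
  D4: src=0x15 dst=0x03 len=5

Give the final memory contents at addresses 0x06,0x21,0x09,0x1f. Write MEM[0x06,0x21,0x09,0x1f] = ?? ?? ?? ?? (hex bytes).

MEM[0x06,0x21,0x09,0x1f] = 8d 26 60 60

  after D0: wrote 5B at 0x0d = f4f2a38d85
  after D1: wrote 5B at 0x0e = 3d53bc2fc2
  after D2: wrote 5B at 0x09 = 6066269b35
  after D3: wrote 8B at 0x1a = 0bfb2b3d53606626
  after D4: wrote 5B at 0x03 = f4f2a38d85
query mem[0x06]=0x8d, mem[0x21]=0x26, mem[0x09]=0x60, mem[0x1f]=0x60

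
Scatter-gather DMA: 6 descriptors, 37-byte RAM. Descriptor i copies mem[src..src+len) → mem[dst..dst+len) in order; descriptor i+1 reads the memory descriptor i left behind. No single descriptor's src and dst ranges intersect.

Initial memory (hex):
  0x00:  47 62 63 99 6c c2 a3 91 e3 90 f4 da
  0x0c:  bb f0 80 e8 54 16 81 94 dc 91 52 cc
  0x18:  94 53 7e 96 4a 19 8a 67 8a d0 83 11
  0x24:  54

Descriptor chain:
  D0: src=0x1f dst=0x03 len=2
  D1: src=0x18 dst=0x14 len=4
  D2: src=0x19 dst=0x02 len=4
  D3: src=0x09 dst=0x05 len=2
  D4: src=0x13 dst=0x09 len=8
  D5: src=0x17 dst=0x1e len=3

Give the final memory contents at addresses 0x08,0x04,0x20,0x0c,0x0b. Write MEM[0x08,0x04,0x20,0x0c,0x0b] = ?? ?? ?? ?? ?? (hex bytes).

MEM[0x08,0x04,0x20,0x0c,0x0b] = e3 96 53 7e 53

  after D0: wrote 2B at 0x03 = 678a
  after D1: wrote 4B at 0x14 = 94537e96
  after D2: wrote 4B at 0x02 = 537e964a
  after D3: wrote 2B at 0x05 = 90f4
  after D4: wrote 8B at 0x09 = 9494537e9694537e
  after D5: wrote 3B at 0x1e = 969453
query mem[0x08]=0xe3, mem[0x04]=0x96, mem[0x20]=0x53, mem[0x0c]=0x7e, mem[0x0b]=0x53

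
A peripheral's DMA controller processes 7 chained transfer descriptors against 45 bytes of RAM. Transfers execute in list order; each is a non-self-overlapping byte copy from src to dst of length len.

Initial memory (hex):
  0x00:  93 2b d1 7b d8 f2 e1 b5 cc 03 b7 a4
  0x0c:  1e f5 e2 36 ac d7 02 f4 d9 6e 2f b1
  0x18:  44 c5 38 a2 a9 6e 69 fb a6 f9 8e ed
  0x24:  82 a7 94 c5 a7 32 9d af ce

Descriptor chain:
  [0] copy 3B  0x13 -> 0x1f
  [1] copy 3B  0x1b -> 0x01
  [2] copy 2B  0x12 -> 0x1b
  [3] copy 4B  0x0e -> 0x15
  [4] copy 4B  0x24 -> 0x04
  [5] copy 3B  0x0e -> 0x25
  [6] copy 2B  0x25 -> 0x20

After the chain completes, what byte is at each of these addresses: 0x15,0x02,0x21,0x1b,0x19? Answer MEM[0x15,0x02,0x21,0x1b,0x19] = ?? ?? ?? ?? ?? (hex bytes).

[0] 0x13->0x1f len=3 : f4 d9 6e
[1] 0x1b->0x01 len=3 : a2 a9 6e
[2] 0x12->0x1b len=2 : 02 f4
[3] 0x0e->0x15 len=4 : e2 36 ac d7
[4] 0x24->0x04 len=4 : 82 a7 94 c5
[5] 0x0e->0x25 len=3 : e2 36 ac
[6] 0x25->0x20 len=2 : e2 36
query mem[0x15]=0xe2, mem[0x02]=0xa9, mem[0x21]=0x36, mem[0x1b]=0x02, mem[0x19]=0xc5

MEM[0x15,0x02,0x21,0x1b,0x19] = e2 a9 36 02 c5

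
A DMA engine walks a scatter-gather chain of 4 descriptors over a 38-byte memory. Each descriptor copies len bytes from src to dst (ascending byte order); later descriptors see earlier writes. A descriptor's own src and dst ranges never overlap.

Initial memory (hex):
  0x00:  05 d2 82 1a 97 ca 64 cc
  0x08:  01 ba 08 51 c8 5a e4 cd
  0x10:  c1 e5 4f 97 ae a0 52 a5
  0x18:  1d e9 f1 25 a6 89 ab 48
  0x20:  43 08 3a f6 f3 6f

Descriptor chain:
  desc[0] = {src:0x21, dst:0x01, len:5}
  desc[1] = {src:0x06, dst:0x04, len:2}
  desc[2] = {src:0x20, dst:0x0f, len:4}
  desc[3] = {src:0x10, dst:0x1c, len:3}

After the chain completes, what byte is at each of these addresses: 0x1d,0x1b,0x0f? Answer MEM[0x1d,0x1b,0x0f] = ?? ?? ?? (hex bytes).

MEM[0x1d,0x1b,0x0f] = 3a 25 43

[0] 0x21->0x01 len=5 : 08 3a f6 f3 6f
[1] 0x06->0x04 len=2 : 64 cc
[2] 0x20->0x0f len=4 : 43 08 3a f6
[3] 0x10->0x1c len=3 : 08 3a f6
query mem[0x1d]=0x3a, mem[0x1b]=0x25, mem[0x0f]=0x43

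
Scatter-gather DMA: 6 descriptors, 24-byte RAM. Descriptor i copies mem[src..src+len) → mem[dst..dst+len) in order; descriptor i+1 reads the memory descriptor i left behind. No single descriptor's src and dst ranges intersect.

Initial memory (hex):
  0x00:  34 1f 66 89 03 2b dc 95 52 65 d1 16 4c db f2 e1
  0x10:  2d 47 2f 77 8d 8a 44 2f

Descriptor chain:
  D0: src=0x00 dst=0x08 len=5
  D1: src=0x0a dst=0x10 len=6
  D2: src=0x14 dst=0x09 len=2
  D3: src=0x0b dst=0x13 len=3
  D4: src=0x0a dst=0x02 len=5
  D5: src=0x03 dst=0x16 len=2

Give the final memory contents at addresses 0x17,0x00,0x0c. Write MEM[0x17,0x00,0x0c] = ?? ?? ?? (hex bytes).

MEM[0x17,0x00,0x0c] = 03 34 03

D0: mem[0x08..0x0c] <- [34 1f 66 89 03]
D1: mem[0x10..0x15] <- [66 89 03 db f2 e1]
D2: mem[0x09..0x0a] <- [f2 e1]
D3: mem[0x13..0x15] <- [89 03 db]
D4: mem[0x02..0x06] <- [e1 89 03 db f2]
D5: mem[0x16..0x17] <- [89 03]
query mem[0x17]=0x03, mem[0x00]=0x34, mem[0x0c]=0x03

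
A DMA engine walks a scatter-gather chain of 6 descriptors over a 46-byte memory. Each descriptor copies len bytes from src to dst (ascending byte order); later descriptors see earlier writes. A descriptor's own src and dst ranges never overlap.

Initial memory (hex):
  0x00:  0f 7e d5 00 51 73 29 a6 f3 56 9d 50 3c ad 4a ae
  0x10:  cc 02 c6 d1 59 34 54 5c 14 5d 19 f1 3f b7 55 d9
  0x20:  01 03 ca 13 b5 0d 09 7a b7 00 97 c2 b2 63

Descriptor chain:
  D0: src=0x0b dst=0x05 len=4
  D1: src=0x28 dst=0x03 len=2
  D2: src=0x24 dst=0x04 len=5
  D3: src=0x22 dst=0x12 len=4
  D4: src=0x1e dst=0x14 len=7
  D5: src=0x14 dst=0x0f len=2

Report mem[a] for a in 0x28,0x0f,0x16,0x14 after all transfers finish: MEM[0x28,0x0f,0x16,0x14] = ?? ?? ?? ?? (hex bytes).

  after D0: wrote 4B at 0x05 = 503cad4a
  after D1: wrote 2B at 0x03 = b700
  after D2: wrote 5B at 0x04 = b50d097ab7
  after D3: wrote 4B at 0x12 = ca13b50d
  after D4: wrote 7B at 0x14 = 55d90103ca13b5
  after D5: wrote 2B at 0x0f = 55d9
query mem[0x28]=0xb7, mem[0x0f]=0x55, mem[0x16]=0x01, mem[0x14]=0x55

MEM[0x28,0x0f,0x16,0x14] = b7 55 01 55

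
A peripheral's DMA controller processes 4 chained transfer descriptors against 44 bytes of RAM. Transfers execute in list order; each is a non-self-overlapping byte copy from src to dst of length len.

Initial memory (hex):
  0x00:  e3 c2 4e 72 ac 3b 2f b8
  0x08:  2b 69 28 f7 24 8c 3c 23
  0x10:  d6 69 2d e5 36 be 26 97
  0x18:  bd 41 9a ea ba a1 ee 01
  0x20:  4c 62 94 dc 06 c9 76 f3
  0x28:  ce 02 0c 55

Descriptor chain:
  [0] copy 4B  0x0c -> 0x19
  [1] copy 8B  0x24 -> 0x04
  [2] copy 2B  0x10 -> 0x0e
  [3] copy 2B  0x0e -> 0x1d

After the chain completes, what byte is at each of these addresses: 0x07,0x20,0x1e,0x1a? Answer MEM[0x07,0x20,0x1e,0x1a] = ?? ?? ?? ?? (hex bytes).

MEM[0x07,0x20,0x1e,0x1a] = f3 4c 69 8c

#0 dst[0x19+4] := {0x24,0x8c,0x3c,0x23}
#1 dst[0x04+8] := {0x06,0xc9,0x76,0xf3,0xce,0x02,0x0c,0x55}
#2 dst[0x0e+2] := {0xd6,0x69}
#3 dst[0x1d+2] := {0xd6,0x69}
query mem[0x07]=0xf3, mem[0x20]=0x4c, mem[0x1e]=0x69, mem[0x1a]=0x8c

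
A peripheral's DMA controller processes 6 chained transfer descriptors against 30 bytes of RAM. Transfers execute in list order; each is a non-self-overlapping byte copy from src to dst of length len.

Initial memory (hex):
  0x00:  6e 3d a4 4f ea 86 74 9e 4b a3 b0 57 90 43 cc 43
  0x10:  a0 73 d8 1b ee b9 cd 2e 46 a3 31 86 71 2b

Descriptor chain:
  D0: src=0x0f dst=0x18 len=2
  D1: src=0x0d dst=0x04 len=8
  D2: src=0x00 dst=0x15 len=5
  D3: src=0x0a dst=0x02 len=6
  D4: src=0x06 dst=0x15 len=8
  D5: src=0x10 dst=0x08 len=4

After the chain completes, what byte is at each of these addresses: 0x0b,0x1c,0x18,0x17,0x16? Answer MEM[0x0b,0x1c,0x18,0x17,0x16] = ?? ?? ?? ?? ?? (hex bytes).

  after D0: wrote 2B at 0x18 = 43a0
  after D1: wrote 8B at 0x04 = 43cc43a073d81bee
  after D2: wrote 5B at 0x15 = 6e3da44f43
  after D3: wrote 6B at 0x02 = 1bee9043cc43
  after D4: wrote 8B at 0x15 = cc4373d81bee9043
  after D5: wrote 4B at 0x08 = a073d81b
query mem[0x0b]=0x1b, mem[0x1c]=0x43, mem[0x18]=0xd8, mem[0x17]=0x73, mem[0x16]=0x43

MEM[0x0b,0x1c,0x18,0x17,0x16] = 1b 43 d8 73 43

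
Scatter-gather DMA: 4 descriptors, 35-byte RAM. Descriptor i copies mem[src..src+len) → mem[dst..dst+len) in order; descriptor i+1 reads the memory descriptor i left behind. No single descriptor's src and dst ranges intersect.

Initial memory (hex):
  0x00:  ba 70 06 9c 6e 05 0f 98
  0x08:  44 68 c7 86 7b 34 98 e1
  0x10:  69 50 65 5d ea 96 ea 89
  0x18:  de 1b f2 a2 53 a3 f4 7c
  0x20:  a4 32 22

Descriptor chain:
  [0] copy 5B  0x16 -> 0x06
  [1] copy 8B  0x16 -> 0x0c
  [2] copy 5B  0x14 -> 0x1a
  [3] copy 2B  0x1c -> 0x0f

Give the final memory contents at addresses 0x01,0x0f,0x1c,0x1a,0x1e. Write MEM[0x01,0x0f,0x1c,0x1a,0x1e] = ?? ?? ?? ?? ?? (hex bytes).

MEM[0x01,0x0f,0x1c,0x1a,0x1e] = 70 ea ea ea de

#0 dst[0x06+5] := {0xea,0x89,0xde,0x1b,0xf2}
#1 dst[0x0c+8] := {0xea,0x89,0xde,0x1b,0xf2,0xa2,0x53,0xa3}
#2 dst[0x1a+5] := {0xea,0x96,0xea,0x89,0xde}
#3 dst[0x0f+2] := {0xea,0x89}
query mem[0x01]=0x70, mem[0x0f]=0xea, mem[0x1c]=0xea, mem[0x1a]=0xea, mem[0x1e]=0xde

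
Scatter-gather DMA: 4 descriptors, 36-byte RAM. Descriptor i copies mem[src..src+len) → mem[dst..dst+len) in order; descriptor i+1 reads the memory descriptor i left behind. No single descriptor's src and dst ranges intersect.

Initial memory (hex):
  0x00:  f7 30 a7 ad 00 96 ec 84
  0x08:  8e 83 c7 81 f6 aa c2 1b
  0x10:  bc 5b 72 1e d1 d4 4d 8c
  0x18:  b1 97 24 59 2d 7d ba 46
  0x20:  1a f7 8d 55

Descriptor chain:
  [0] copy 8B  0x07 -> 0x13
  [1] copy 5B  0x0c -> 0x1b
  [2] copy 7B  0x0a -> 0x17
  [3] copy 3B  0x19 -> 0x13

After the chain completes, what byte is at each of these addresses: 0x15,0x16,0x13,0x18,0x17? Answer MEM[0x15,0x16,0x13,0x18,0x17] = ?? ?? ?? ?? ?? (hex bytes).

  after D0: wrote 8B at 0x13 = 848e83c781f6aac2
  after D1: wrote 5B at 0x1b = f6aac21bbc
  after D2: wrote 7B at 0x17 = c781f6aac21bbc
  after D3: wrote 3B at 0x13 = f6aac2
query mem[0x15]=0xc2, mem[0x16]=0xc7, mem[0x13]=0xf6, mem[0x18]=0x81, mem[0x17]=0xc7

MEM[0x15,0x16,0x13,0x18,0x17] = c2 c7 f6 81 c7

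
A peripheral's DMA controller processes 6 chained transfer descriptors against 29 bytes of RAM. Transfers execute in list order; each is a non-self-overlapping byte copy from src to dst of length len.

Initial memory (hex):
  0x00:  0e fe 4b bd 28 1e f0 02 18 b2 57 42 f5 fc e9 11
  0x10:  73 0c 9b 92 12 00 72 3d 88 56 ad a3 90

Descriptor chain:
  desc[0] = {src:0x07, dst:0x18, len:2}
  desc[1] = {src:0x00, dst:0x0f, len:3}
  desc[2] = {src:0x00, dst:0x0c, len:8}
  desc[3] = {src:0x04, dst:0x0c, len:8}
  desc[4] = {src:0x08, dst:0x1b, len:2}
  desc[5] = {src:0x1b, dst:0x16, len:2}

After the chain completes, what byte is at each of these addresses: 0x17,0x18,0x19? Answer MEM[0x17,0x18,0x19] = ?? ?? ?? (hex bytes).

  after D0: wrote 2B at 0x18 = 0218
  after D1: wrote 3B at 0x0f = 0efe4b
  after D2: wrote 8B at 0x0c = 0efe4bbd281ef002
  after D3: wrote 8B at 0x0c = 281ef00218b25742
  after D4: wrote 2B at 0x1b = 18b2
  after D5: wrote 2B at 0x16 = 18b2
query mem[0x17]=0xb2, mem[0x18]=0x02, mem[0x19]=0x18

MEM[0x17,0x18,0x19] = b2 02 18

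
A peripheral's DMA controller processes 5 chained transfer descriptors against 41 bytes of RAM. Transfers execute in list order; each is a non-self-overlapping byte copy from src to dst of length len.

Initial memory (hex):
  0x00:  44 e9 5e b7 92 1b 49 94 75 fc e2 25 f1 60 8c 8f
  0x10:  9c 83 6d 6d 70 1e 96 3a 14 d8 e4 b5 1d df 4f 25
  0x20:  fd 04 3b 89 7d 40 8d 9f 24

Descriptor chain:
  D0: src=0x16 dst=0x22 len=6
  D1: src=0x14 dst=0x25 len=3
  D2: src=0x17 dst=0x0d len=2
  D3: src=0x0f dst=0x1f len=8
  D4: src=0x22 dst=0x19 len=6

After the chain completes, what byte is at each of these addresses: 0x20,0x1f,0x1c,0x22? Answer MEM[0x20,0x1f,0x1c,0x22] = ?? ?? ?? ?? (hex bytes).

MEM[0x20,0x1f,0x1c,0x22] = 9c 8f 1e 6d

[0] 0x16->0x22 len=6 : 96 3a 14 d8 e4 b5
[1] 0x14->0x25 len=3 : 70 1e 96
[2] 0x17->0x0d len=2 : 3a 14
[3] 0x0f->0x1f len=8 : 8f 9c 83 6d 6d 70 1e 96
[4] 0x22->0x19 len=6 : 6d 6d 70 1e 96 96
query mem[0x20]=0x9c, mem[0x1f]=0x8f, mem[0x1c]=0x1e, mem[0x22]=0x6d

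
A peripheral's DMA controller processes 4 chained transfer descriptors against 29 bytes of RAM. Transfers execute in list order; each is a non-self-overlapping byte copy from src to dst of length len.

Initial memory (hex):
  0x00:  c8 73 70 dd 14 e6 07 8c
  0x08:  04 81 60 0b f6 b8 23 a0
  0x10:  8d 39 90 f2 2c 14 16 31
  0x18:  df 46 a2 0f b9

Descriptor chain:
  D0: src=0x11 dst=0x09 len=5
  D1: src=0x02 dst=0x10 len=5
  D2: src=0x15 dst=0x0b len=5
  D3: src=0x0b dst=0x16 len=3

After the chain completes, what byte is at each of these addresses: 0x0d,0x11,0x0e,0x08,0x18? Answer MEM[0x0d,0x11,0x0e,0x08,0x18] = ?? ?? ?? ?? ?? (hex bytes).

#0 dst[0x09+5] := {0x39,0x90,0xf2,0x2c,0x14}
#1 dst[0x10+5] := {0x70,0xdd,0x14,0xe6,0x07}
#2 dst[0x0b+5] := {0x14,0x16,0x31,0xdf,0x46}
#3 dst[0x16+3] := {0x14,0x16,0x31}
query mem[0x0d]=0x31, mem[0x11]=0xdd, mem[0x0e]=0xdf, mem[0x08]=0x04, mem[0x18]=0x31

MEM[0x0d,0x11,0x0e,0x08,0x18] = 31 dd df 04 31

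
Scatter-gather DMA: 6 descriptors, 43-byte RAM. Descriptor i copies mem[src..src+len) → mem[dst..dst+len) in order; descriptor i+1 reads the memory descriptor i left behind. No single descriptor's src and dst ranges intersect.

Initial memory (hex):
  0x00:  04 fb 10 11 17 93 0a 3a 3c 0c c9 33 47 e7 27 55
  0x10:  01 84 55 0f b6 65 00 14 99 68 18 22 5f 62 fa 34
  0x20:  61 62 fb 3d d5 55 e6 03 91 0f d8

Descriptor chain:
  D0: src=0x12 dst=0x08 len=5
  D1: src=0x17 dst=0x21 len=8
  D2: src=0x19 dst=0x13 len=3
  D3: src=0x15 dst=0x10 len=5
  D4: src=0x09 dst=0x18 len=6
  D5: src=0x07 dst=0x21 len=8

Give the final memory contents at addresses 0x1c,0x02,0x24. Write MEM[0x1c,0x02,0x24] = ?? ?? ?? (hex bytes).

MEM[0x1c,0x02,0x24] = e7 10 b6

  after D0: wrote 5B at 0x08 = 550fb66500
  after D1: wrote 8B at 0x21 = 14996818225f62fa
  after D2: wrote 3B at 0x13 = 681822
  after D3: wrote 5B at 0x10 = 2200149968
  after D4: wrote 6B at 0x18 = 0fb66500e727
  after D5: wrote 8B at 0x21 = 3a550fb66500e727
query mem[0x1c]=0xe7, mem[0x02]=0x10, mem[0x24]=0xb6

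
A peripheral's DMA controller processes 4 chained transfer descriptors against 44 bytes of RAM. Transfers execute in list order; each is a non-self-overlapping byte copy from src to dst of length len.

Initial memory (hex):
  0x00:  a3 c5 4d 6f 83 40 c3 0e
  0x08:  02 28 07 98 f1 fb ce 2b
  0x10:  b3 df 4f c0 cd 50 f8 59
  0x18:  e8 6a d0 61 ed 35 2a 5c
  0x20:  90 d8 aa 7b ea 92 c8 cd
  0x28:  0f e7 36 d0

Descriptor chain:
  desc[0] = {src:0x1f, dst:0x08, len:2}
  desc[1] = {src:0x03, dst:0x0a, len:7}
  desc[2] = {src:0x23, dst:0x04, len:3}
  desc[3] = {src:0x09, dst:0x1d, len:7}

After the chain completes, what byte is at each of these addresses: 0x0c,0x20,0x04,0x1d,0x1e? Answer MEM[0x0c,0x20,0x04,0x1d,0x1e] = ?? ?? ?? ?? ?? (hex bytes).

  after D0: wrote 2B at 0x08 = 5c90
  after D1: wrote 7B at 0x0a = 6f8340c30e5c90
  after D2: wrote 3B at 0x04 = 7bea92
  after D3: wrote 7B at 0x1d = 906f8340c30e5c
query mem[0x0c]=0x40, mem[0x20]=0x40, mem[0x04]=0x7b, mem[0x1d]=0x90, mem[0x1e]=0x6f

MEM[0x0c,0x20,0x04,0x1d,0x1e] = 40 40 7b 90 6f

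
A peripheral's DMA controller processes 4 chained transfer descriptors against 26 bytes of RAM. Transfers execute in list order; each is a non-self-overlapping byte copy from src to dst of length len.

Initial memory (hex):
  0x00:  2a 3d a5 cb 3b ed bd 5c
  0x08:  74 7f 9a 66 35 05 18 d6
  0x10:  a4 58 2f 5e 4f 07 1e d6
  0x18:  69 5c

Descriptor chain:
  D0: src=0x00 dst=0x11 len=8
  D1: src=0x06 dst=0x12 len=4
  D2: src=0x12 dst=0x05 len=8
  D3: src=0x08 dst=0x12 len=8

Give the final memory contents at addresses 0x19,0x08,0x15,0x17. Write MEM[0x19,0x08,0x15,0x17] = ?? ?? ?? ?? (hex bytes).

  after D0: wrote 8B at 0x11 = 2a3da5cb3bedbd5c
  after D1: wrote 4B at 0x12 = bd5c747f
  after D2: wrote 8B at 0x05 = bd5c747fedbd5c5c
  after D3: wrote 8B at 0x12 = 7fedbd5c5c0518d6
query mem[0x19]=0xd6, mem[0x08]=0x7f, mem[0x15]=0x5c, mem[0x17]=0x05

MEM[0x19,0x08,0x15,0x17] = d6 7f 5c 05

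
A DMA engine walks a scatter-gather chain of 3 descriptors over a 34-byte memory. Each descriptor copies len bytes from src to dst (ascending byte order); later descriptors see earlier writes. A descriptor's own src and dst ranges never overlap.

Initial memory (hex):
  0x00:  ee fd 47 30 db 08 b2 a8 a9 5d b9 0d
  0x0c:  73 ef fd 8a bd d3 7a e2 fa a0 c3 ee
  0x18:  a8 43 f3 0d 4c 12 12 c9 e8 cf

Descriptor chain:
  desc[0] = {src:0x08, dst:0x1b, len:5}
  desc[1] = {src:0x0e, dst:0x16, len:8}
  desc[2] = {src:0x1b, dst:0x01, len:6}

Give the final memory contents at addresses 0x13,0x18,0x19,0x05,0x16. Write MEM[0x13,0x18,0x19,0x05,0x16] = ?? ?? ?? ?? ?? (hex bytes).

[0] 0x08->0x1b len=5 : a9 5d b9 0d 73
[1] 0x0e->0x16 len=8 : fd 8a bd d3 7a e2 fa a0
[2] 0x1b->0x01 len=6 : e2 fa a0 0d 73 e8
query mem[0x13]=0xe2, mem[0x18]=0xbd, mem[0x19]=0xd3, mem[0x05]=0x73, mem[0x16]=0xfd

MEM[0x13,0x18,0x19,0x05,0x16] = e2 bd d3 73 fd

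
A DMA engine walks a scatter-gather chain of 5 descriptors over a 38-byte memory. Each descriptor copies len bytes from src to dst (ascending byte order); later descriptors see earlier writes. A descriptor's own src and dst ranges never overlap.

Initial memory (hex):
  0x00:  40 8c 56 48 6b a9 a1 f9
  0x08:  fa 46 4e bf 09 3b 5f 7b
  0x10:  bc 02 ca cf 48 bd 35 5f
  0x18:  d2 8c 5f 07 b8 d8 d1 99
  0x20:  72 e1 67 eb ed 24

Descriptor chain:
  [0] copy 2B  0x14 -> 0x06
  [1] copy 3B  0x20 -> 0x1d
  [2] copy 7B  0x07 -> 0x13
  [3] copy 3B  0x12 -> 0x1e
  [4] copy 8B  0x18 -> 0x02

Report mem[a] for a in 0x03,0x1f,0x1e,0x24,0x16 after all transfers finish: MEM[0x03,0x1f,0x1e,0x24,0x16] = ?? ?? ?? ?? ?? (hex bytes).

D0: mem[0x06..0x07] <- [48 bd]
D1: mem[0x1d..0x1f] <- [72 e1 67]
D2: mem[0x13..0x19] <- [bd fa 46 4e bf 09 3b]
D3: mem[0x1e..0x20] <- [ca bd fa]
D4: mem[0x02..0x09] <- [09 3b 5f 07 b8 72 ca bd]
query mem[0x03]=0x3b, mem[0x1f]=0xbd, mem[0x1e]=0xca, mem[0x24]=0xed, mem[0x16]=0x4e

MEM[0x03,0x1f,0x1e,0x24,0x16] = 3b bd ca ed 4e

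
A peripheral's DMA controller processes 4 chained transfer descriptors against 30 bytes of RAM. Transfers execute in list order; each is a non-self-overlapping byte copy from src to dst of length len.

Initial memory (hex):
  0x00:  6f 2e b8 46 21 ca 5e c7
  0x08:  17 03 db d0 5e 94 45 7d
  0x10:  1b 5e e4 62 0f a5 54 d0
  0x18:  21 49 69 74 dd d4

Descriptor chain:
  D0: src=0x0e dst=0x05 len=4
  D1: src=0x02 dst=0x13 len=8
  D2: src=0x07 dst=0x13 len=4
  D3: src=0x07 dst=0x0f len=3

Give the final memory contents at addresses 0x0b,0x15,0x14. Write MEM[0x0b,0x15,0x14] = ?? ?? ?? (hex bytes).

MEM[0x0b,0x15,0x14] = d0 03 5e

  after D0: wrote 4B at 0x05 = 457d1b5e
  after D1: wrote 8B at 0x13 = b84621457d1b5e03
  after D2: wrote 4B at 0x13 = 1b5e03db
  after D3: wrote 3B at 0x0f = 1b5e03
query mem[0x0b]=0xd0, mem[0x15]=0x03, mem[0x14]=0x5e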